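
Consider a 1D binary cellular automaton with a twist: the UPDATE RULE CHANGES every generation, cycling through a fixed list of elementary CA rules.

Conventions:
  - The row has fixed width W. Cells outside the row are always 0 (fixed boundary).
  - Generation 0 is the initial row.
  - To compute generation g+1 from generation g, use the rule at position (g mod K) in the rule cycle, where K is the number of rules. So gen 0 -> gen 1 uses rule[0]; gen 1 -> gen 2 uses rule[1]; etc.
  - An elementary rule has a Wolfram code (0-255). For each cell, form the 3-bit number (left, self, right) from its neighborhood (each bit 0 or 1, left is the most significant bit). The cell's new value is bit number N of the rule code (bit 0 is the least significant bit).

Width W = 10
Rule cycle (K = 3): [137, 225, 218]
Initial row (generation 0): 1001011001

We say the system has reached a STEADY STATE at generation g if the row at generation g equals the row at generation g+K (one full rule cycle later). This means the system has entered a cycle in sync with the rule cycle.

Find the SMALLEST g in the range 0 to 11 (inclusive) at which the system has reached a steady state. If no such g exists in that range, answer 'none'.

Gen 0: 1001011001
Gen 1 (rule 137): 0000010000
Gen 2 (rule 225): 1111000111
Gen 3 (rule 218): 1111101111
Gen 4 (rule 137): 1111001110
Gen 5 (rule 225): 0111000110
Gen 6 (rule 218): 1111101111
Gen 7 (rule 137): 1111001110
Gen 8 (rule 225): 0111000110
Gen 9 (rule 218): 1111101111
Gen 10 (rule 137): 1111001110
Gen 11 (rule 225): 0111000110
Gen 12 (rule 218): 1111101111
Gen 13 (rule 137): 1111001110
Gen 14 (rule 225): 0111000110

Answer: 3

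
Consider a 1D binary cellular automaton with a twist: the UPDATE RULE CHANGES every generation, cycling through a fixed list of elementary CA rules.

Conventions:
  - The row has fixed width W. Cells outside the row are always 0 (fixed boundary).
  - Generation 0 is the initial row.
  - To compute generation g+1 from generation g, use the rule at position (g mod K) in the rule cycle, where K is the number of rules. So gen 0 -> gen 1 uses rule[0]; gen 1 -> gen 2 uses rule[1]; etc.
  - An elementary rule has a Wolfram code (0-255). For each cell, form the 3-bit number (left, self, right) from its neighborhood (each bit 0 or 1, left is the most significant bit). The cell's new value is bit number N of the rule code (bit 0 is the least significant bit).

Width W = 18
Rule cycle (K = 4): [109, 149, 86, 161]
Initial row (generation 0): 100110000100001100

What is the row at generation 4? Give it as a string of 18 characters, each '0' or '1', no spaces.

Answer: 000011100100111000

Derivation:
Gen 0: 100110000100001100
Gen 1 (rule 109): 100110110101101101
Gen 2 (rule 149): 110000000100000001
Gen 3 (rule 86): 011000001110000011
Gen 4 (rule 161): 000011100100111000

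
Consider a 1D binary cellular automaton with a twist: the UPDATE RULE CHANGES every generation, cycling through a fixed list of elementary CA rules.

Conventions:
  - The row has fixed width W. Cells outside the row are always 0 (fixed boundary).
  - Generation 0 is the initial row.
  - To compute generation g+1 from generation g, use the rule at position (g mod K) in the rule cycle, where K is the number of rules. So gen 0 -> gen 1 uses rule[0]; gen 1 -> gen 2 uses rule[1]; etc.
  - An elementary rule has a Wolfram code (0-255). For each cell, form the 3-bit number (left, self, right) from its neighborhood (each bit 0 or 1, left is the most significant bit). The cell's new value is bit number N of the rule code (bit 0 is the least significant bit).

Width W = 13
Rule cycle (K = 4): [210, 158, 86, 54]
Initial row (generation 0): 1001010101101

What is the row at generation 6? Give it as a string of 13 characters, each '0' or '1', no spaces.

Gen 0: 1001010101101
Gen 1 (rule 210): 0110000000100
Gen 2 (rule 158): 1101000001110
Gen 3 (rule 86): 0101100010011
Gen 4 (rule 54): 1110010111100
Gen 5 (rule 210): 0111100011110
Gen 6 (rule 158): 1111010111101

Answer: 1111010111101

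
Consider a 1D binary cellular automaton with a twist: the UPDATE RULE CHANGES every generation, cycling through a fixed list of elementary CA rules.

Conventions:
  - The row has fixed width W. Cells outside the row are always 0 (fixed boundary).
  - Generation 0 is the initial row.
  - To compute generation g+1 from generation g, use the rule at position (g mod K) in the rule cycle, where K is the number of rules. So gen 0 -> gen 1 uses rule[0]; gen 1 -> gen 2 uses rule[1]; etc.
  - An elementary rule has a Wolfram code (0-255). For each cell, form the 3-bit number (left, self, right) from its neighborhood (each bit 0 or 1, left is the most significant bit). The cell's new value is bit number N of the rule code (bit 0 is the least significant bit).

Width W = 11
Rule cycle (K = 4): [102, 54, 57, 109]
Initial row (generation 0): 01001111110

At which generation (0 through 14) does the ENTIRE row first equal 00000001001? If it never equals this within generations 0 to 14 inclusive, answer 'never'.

Answer: never

Derivation:
Gen 0: 01001111110
Gen 1 (rule 102): 11010000010
Gen 2 (rule 54): 00111000111
Gen 3 (rule 57): 10100110100
Gen 4 (rule 109): 11100111101
Gen 5 (rule 102): 00101000111
Gen 6 (rule 54): 01111101000
Gen 7 (rule 57): 01000010111
Gen 8 (rule 109): 01011011101
Gen 9 (rule 102): 11101100111
Gen 10 (rule 54): 00010011000
Gen 11 (rule 57): 11001010111
Gen 12 (rule 109): 11001111101
Gen 13 (rule 102): 01010000111
Gen 14 (rule 54): 11111001000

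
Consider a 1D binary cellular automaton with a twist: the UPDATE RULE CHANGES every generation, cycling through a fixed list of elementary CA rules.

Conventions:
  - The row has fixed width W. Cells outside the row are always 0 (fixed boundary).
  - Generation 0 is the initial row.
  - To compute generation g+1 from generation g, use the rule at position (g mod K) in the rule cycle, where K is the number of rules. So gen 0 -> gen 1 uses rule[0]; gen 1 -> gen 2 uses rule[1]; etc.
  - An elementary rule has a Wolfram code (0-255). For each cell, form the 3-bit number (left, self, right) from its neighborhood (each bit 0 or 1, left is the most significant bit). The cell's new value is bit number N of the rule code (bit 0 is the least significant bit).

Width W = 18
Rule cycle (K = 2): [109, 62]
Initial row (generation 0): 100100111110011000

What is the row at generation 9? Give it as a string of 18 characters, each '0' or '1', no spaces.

Gen 0: 100100111110011000
Gen 1 (rule 109): 100100100010011011
Gen 2 (rule 62): 111111110111110110
Gen 3 (rule 109): 100000011100011110
Gen 4 (rule 62): 110000110010110001
Gen 5 (rule 109): 110110110011110101
Gen 6 (rule 62): 101101101110001111
Gen 7 (rule 109): 111111111010101001
Gen 8 (rule 62): 100000000111111111
Gen 9 (rule 109): 101111110100000001

Answer: 101111110100000001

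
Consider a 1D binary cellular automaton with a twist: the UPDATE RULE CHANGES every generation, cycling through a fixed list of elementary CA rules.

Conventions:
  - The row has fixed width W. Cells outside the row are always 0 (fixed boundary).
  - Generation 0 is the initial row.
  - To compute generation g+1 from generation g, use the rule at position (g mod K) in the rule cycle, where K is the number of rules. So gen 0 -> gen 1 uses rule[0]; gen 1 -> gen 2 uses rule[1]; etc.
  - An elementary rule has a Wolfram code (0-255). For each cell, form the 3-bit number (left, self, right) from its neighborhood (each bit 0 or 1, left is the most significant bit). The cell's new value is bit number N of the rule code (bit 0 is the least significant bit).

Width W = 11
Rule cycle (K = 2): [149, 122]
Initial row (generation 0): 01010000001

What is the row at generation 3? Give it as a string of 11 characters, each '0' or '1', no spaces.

Answer: 10001110001

Derivation:
Gen 0: 01010000001
Gen 1 (rule 149): 01011111101
Gen 2 (rule 122): 10110000110
Gen 3 (rule 149): 10001110001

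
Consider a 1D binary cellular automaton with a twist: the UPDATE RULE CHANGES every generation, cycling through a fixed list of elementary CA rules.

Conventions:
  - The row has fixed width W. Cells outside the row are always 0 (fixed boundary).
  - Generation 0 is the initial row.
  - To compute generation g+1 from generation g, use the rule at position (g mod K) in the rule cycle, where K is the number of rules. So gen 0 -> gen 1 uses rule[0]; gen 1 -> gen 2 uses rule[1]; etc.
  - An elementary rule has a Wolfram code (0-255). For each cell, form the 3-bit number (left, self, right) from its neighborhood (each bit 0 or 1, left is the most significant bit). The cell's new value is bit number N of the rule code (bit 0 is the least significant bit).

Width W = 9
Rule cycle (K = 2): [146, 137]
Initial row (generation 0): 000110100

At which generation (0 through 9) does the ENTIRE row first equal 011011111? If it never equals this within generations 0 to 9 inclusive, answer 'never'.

Gen 0: 000110100
Gen 1 (rule 146): 001000010
Gen 2 (rule 137): 100011000
Gen 3 (rule 146): 010100100
Gen 4 (rule 137): 000000001
Gen 5 (rule 146): 000000010
Gen 6 (rule 137): 111111000
Gen 7 (rule 146): 011110100
Gen 8 (rule 137): 011100001
Gen 9 (rule 146): 101010010

Answer: never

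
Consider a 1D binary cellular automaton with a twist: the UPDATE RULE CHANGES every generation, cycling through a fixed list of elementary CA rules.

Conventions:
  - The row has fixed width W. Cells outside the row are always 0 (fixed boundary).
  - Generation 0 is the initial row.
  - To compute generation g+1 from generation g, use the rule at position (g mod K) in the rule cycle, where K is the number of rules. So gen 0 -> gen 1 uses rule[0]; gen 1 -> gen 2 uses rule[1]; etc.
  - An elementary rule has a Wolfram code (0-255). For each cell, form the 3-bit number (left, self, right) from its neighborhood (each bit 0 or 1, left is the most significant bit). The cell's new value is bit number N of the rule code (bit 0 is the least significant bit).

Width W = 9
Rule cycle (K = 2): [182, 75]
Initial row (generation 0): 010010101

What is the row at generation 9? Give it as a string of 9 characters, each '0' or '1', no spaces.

Answer: 010100011

Derivation:
Gen 0: 010010101
Gen 1 (rule 182): 111111111
Gen 2 (rule 75): 100000001
Gen 3 (rule 182): 110000011
Gen 4 (rule 75): 110111111
Gen 5 (rule 182): 001011110
Gen 6 (rule 75): 110010010
Gen 7 (rule 182): 001111111
Gen 8 (rule 75): 111000001
Gen 9 (rule 182): 010100011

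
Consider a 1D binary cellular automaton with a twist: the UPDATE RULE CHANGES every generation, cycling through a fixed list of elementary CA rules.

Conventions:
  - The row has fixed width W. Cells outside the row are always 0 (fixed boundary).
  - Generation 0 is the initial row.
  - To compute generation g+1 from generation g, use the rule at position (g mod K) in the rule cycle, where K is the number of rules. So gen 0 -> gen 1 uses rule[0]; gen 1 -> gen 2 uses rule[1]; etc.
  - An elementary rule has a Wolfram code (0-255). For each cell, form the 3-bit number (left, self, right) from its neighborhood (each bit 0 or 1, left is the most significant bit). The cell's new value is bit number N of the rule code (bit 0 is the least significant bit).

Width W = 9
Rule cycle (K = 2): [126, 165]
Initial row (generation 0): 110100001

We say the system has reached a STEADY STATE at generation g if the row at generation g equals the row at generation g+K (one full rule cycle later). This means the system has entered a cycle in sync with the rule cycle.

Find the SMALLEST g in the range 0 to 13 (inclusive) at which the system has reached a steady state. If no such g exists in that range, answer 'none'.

Answer: none

Derivation:
Gen 0: 110100001
Gen 1 (rule 126): 111110011
Gen 2 (rule 165): 011100000
Gen 3 (rule 126): 110110000
Gen 4 (rule 165): 001000111
Gen 5 (rule 126): 011101101
Gen 6 (rule 165): 001010011
Gen 7 (rule 126): 011111111
Gen 8 (rule 165): 001111110
Gen 9 (rule 126): 011000011
Gen 10 (rule 165): 000011000
Gen 11 (rule 126): 000111100
Gen 12 (rule 165): 110011001
Gen 13 (rule 126): 111111111
Gen 14 (rule 165): 011111110
Gen 15 (rule 126): 110000011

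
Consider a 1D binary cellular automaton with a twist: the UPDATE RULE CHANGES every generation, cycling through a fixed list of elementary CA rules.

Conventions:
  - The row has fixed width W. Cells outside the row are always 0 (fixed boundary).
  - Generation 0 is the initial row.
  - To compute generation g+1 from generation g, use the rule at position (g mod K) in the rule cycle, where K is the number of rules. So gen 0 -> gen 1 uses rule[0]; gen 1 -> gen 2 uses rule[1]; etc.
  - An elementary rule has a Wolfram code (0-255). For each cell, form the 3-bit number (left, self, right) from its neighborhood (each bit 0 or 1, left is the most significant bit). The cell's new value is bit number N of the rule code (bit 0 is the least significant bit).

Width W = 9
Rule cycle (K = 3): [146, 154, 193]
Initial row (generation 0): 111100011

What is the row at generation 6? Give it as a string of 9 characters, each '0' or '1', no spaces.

Gen 0: 111100011
Gen 1 (rule 146): 011010100
Gen 2 (rule 154): 110000010
Gen 3 (rule 193): 010111000
Gen 4 (rule 146): 100010100
Gen 5 (rule 154): 010100010
Gen 6 (rule 193): 000001000

Answer: 000001000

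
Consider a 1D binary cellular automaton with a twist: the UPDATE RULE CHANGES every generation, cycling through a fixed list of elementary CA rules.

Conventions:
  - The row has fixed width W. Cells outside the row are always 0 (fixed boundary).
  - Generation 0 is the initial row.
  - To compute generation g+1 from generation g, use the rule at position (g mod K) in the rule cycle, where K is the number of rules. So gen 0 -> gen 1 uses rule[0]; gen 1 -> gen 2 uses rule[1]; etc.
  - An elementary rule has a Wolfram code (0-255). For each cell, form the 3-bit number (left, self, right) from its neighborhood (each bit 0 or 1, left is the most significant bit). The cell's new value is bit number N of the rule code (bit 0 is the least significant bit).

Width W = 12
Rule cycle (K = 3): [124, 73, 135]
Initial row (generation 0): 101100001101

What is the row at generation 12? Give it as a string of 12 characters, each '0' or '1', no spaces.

Gen 0: 101100001101
Gen 1 (rule 124): 111110001111
Gen 2 (rule 73): 100010101001
Gen 3 (rule 135): 101110101011
Gen 4 (rule 124): 111011111111
Gen 5 (rule 73): 101010000001
Gen 6 (rule 135): 101010111111
Gen 7 (rule 124): 111111100001
Gen 8 (rule 73): 100000101100
Gen 9 (rule 135): 101111100001
Gen 10 (rule 124): 111000110001
Gen 11 (rule 73): 101010110100
Gen 12 (rule 135): 101010000101

Answer: 101010000101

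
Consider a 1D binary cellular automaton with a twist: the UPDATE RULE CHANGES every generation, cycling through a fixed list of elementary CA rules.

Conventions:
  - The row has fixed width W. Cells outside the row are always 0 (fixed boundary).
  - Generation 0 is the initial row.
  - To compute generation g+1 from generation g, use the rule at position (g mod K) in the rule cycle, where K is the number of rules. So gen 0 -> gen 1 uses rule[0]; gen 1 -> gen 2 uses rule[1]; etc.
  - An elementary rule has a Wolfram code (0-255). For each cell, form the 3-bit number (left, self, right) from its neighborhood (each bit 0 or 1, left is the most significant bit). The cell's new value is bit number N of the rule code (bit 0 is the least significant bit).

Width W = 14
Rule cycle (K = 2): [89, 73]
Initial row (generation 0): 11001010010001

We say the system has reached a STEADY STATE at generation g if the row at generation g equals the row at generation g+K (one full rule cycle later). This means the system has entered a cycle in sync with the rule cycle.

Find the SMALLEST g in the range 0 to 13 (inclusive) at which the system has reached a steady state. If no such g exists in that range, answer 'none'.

Answer: 11

Derivation:
Gen 0: 11001010010001
Gen 1 (rule 89): 11100001001100
Gen 2 (rule 73): 10101100001101
Gen 3 (rule 89): 00001111101100
Gen 4 (rule 73): 11101000101101
Gen 5 (rule 89): 10100110001100
Gen 6 (rule 73): 00000110101101
Gen 7 (rule 89): 11110110001100
Gen 8 (rule 73): 10010110101101
Gen 9 (rule 89): 01000110001100
Gen 10 (rule 73): 00010110101101
Gen 11 (rule 89): 11000110001100
Gen 12 (rule 73): 11010110101101
Gen 13 (rule 89): 11000110001100
Gen 14 (rule 73): 11010110101101
Gen 15 (rule 89): 11000110001100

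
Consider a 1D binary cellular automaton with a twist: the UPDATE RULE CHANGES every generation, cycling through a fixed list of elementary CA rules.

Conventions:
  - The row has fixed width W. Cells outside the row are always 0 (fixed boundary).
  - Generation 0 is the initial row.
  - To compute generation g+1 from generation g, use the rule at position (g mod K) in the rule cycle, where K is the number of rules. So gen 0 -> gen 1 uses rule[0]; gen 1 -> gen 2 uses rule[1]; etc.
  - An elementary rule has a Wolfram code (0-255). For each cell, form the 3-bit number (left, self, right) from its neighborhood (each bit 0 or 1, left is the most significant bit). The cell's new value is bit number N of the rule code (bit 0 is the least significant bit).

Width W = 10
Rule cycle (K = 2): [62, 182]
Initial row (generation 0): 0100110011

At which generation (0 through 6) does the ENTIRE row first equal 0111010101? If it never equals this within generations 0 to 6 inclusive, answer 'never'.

Answer: 2

Derivation:
Gen 0: 0100110011
Gen 1 (rule 62): 1111101110
Gen 2 (rule 182): 0111010101
Gen 3 (rule 62): 1100111111
Gen 4 (rule 182): 0011011110
Gen 5 (rule 62): 0110110001
Gen 6 (rule 182): 1001001011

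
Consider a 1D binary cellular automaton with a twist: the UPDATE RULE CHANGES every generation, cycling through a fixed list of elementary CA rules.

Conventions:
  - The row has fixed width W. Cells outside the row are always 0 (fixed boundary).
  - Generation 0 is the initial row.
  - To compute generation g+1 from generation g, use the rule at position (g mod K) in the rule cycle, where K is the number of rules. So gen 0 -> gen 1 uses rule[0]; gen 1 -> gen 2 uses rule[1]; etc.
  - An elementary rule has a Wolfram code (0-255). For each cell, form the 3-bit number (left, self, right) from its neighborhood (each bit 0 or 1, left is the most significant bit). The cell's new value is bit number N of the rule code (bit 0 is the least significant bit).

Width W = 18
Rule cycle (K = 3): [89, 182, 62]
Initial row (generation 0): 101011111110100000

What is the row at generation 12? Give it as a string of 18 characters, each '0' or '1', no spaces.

Answer: 111100011001111111

Derivation:
Gen 0: 101011111110100000
Gen 1 (rule 89): 000010000010011111
Gen 2 (rule 182): 000111000111101110
Gen 3 (rule 62): 001100101100011001
Gen 4 (rule 89): 101110001111011100
Gen 5 (rule 182): 110101010110101010
Gen 6 (rule 62): 101111111101111111
Gen 7 (rule 89): 001000000101000001
Gen 8 (rule 182): 011100001111100011
Gen 9 (rule 62): 110010011000010110
Gen 10 (rule 89): 111001011111000111
Gen 11 (rule 182): 010111101110101010
Gen 12 (rule 62): 111100011001111111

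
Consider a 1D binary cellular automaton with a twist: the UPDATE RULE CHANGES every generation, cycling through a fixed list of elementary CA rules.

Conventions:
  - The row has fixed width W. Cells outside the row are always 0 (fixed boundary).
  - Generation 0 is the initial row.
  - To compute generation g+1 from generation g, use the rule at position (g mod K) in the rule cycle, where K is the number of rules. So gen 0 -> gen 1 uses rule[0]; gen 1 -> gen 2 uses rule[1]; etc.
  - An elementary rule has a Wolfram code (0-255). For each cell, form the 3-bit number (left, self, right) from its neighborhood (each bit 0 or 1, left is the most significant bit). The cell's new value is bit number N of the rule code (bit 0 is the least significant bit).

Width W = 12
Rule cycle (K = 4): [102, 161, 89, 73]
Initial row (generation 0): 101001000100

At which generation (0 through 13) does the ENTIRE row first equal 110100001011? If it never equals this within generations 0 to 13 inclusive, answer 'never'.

Gen 0: 101001000100
Gen 1 (rule 102): 111011001100
Gen 2 (rule 161): 010100000001
Gen 3 (rule 89): 000011111100
Gen 4 (rule 73): 111010000101
Gen 5 (rule 102): 001110001111
Gen 6 (rule 161): 100100100110
Gen 7 (rule 89): 010010010111
Gen 8 (rule 73): 000000000101
Gen 9 (rule 102): 000000001111
Gen 10 (rule 161): 111111100110
Gen 11 (rule 89): 100000110111
Gen 12 (rule 73): 001110110101
Gen 13 (rule 102): 010011011111

Answer: never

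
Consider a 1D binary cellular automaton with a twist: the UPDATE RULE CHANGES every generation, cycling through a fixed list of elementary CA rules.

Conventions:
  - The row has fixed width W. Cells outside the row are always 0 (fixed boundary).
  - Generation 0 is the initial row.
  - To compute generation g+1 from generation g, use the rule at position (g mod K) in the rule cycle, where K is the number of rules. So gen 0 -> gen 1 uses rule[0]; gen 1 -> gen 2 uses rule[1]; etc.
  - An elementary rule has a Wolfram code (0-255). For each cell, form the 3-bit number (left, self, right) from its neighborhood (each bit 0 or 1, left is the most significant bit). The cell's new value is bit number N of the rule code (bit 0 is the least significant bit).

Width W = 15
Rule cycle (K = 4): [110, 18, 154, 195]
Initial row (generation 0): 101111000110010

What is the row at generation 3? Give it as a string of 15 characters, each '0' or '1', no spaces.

Gen 0: 101111000110010
Gen 1 (rule 110): 111001001110110
Gen 2 (rule 18): 000110110000001
Gen 3 (rule 154): 001100101000010

Answer: 001100101000010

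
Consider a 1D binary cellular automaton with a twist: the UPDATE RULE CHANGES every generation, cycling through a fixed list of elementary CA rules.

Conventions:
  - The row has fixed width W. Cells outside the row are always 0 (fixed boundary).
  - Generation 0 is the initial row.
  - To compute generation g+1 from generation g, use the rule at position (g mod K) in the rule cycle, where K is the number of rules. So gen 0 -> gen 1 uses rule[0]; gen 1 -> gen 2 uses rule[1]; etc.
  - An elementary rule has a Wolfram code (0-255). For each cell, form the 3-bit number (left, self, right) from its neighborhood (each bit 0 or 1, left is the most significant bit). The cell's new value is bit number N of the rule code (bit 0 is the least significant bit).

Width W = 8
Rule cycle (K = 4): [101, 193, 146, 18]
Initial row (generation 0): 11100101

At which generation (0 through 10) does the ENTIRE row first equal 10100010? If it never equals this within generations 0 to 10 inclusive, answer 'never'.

Gen 0: 11100101
Gen 1 (rule 101): 00100111
Gen 2 (rule 193): 10000011
Gen 3 (rule 146): 01000100
Gen 4 (rule 18): 10101010
Gen 5 (rule 101): 11111110
Gen 6 (rule 193): 01111110
Gen 7 (rule 146): 10111101
Gen 8 (rule 18): 00000000
Gen 9 (rule 101): 11111111
Gen 10 (rule 193): 01111111

Answer: never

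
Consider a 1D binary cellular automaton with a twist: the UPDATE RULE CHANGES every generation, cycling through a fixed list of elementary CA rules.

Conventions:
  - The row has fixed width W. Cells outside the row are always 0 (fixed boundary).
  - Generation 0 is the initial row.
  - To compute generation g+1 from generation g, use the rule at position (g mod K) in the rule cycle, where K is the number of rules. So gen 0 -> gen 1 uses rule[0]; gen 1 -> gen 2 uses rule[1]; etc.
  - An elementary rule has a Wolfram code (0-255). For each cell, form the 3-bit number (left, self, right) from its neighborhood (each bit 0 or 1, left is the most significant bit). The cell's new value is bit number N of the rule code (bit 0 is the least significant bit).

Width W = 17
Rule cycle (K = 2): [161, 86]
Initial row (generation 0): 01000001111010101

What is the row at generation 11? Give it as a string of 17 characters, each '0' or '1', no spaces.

Answer: 01010000101011100

Derivation:
Gen 0: 01000001111010101
Gen 1 (rule 161): 00011100110101010
Gen 2 (rule 86): 00100111010101011
Gen 3 (rule 161): 10000010101010100
Gen 4 (rule 86): 11000110101010110
Gen 5 (rule 161): 00010001010101000
Gen 6 (rule 86): 00111011010101100
Gen 7 (rule 161): 10010100101010001
Gen 8 (rule 86): 11110111101011011
Gen 9 (rule 161): 01101011010100100
Gen 10 (rule 86): 10101001010111110
Gen 11 (rule 161): 01010000101011100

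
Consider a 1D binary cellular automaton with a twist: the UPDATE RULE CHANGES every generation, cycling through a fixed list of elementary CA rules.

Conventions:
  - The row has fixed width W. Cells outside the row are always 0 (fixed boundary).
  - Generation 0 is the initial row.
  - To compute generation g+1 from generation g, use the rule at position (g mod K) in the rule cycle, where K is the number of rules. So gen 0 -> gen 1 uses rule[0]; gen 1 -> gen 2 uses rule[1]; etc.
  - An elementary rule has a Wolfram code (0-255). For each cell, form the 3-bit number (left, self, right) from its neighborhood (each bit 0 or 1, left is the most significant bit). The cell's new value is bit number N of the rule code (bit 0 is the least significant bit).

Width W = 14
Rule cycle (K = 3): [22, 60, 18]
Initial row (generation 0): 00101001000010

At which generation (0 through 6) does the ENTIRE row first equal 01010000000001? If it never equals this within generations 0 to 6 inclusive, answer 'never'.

Gen 0: 00101001000010
Gen 1 (rule 22): 01101111100111
Gen 2 (rule 60): 01011000010100
Gen 3 (rule 18): 10000100100010
Gen 4 (rule 22): 11001111110111
Gen 5 (rule 60): 10101000001100
Gen 6 (rule 18): 00000100010010

Answer: never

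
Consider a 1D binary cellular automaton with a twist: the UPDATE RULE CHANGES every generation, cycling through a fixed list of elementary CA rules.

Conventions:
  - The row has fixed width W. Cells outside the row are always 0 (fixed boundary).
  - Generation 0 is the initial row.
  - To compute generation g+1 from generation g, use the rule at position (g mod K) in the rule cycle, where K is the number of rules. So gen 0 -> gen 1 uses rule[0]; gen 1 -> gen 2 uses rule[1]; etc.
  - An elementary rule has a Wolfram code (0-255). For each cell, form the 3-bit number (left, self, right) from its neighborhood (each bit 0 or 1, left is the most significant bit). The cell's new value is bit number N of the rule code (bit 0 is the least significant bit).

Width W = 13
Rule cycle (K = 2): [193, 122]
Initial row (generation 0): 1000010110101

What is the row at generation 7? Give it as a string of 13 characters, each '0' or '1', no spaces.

Gen 0: 1000010110101
Gen 1 (rule 193): 0011000010000
Gen 2 (rule 122): 0111100101000
Gen 3 (rule 193): 0011100000011
Gen 4 (rule 122): 0110110000111
Gen 5 (rule 193): 0010010110011
Gen 6 (rule 122): 0101101111111
Gen 7 (rule 193): 0000100111111

Answer: 0000100111111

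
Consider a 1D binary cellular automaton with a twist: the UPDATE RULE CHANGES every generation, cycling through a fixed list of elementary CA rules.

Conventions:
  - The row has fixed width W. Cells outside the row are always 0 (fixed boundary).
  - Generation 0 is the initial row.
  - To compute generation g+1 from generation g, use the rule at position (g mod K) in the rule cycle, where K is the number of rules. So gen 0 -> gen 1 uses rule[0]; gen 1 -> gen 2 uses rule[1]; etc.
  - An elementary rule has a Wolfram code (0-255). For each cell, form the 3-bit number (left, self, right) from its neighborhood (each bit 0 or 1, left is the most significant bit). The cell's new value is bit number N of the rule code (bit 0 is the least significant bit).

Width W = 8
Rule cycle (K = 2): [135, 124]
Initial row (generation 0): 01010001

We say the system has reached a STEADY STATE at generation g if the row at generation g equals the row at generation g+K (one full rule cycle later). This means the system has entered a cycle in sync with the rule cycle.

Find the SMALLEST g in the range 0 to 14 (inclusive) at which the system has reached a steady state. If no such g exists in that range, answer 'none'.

Gen 0: 01010001
Gen 1 (rule 135): 11010111
Gen 2 (rule 124): 11111101
Gen 3 (rule 135): 01111001
Gen 4 (rule 124): 01001101
Gen 5 (rule 135): 11010001
Gen 6 (rule 124): 11111001
Gen 7 (rule 135): 01110011
Gen 8 (rule 124): 01011011
Gen 9 (rule 135): 11000000
Gen 10 (rule 124): 11100000
Gen 11 (rule 135): 01001111
Gen 12 (rule 124): 01101001
Gen 13 (rule 135): 10001011
Gen 14 (rule 124): 11001111
Gen 15 (rule 135): 00010110
Gen 16 (rule 124): 00011111

Answer: none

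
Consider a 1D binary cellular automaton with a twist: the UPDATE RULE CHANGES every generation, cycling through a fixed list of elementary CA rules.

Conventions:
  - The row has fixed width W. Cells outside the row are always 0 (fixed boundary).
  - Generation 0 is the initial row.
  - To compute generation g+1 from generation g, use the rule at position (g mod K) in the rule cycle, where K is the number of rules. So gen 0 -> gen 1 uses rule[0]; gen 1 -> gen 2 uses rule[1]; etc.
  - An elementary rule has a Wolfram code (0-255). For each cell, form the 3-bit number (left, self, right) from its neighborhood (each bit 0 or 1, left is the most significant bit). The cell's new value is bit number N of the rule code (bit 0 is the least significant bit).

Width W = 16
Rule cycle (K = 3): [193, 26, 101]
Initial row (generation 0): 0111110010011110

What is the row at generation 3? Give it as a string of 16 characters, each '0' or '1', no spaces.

Gen 0: 0111110010011110
Gen 1 (rule 193): 0011110000001110
Gen 2 (rule 26): 0110001000011001
Gen 3 (rule 101): 0010101011001001

Answer: 0010101011001001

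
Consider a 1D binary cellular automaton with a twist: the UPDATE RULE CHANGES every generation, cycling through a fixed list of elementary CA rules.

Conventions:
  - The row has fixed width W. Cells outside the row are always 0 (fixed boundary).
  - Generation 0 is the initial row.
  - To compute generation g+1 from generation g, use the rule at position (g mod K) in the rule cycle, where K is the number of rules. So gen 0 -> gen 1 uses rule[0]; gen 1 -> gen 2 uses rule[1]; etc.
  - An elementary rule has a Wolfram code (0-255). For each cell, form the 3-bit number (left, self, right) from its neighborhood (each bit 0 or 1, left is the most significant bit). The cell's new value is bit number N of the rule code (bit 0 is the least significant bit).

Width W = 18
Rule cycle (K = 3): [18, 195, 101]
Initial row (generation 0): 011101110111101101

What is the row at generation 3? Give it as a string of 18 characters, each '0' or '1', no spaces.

Gen 0: 011101110111101101
Gen 1 (rule 18): 100000000000000000
Gen 2 (rule 195): 001111111111111111
Gen 3 (rule 101): 100000000000000001

Answer: 100000000000000001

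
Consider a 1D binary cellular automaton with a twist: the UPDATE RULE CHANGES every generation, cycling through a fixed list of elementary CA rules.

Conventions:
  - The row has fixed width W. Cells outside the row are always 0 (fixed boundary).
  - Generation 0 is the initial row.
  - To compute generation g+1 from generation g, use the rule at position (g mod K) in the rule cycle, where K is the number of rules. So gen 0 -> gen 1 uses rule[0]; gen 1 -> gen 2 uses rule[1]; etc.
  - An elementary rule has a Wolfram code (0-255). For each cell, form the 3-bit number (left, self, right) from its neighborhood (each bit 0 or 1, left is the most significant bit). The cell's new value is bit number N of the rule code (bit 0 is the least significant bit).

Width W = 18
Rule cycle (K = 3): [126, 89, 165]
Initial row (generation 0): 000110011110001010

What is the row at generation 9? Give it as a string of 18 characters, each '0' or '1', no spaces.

Gen 0: 000110011110001010
Gen 1 (rule 126): 001111110011011111
Gen 2 (rule 89): 101000011011010001
Gen 3 (rule 165): 111011000100110101
Gen 4 (rule 126): 101111101111111111
Gen 5 (rule 89): 001000101000000001
Gen 6 (rule 165): 101010111011111101
Gen 7 (rule 126): 111111101110000111
Gen 8 (rule 89): 100000101011110101
Gen 9 (rule 165): 101110111101101111

Answer: 101110111101101111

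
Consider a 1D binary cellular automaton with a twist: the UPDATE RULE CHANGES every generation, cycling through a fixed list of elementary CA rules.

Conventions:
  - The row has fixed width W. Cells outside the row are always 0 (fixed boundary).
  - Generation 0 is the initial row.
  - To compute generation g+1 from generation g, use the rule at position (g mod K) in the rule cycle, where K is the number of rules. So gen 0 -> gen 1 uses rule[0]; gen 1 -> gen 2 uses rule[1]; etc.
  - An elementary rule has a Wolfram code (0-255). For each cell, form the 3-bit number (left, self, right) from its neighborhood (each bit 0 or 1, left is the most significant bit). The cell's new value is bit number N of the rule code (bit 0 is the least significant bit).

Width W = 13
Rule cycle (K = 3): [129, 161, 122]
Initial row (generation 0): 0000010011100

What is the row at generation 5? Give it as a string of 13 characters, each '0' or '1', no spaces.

Gen 0: 0000010011100
Gen 1 (rule 129): 1111000001001
Gen 2 (rule 161): 0110011100000
Gen 3 (rule 122): 1111110110000
Gen 4 (rule 129): 0111100000111
Gen 5 (rule 161): 0011001110010

Answer: 0011001110010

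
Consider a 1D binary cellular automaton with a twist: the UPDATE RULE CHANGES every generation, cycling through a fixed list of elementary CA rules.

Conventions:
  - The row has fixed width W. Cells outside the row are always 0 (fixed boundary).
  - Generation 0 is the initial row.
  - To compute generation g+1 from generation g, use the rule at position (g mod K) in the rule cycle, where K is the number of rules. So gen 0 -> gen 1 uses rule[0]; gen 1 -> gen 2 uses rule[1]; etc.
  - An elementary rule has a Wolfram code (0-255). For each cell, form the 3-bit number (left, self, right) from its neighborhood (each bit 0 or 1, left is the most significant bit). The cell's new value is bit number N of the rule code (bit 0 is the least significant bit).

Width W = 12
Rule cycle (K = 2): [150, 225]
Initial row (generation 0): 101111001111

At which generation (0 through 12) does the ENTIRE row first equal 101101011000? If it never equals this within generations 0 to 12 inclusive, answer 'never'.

Gen 0: 101111001111
Gen 1 (rule 150): 100110110110
Gen 2 (rule 225): 000011011010
Gen 3 (rule 150): 000100000011
Gen 4 (rule 225): 110001111001
Gen 5 (rule 150): 001010110111
Gen 6 (rule 225): 100101011011
Gen 7 (rule 150): 111101000000
Gen 8 (rule 225): 011110011111
Gen 9 (rule 150): 101101101110
Gen 10 (rule 225): 010110110110
Gen 11 (rule 150): 110000000001
Gen 12 (rule 225): 010111111100

Answer: never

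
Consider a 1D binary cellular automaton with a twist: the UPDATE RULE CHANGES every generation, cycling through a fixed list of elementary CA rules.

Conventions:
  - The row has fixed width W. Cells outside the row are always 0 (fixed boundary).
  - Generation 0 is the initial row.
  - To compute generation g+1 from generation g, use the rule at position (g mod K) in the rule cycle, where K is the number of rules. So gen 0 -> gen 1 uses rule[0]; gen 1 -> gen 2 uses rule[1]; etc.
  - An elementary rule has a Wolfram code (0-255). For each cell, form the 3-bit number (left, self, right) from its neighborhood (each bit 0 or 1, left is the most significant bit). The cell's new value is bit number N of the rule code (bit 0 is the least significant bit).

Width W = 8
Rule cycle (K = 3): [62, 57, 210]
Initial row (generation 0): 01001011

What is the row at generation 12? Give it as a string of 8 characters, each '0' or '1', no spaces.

Answer: 01100001

Derivation:
Gen 0: 01001011
Gen 1 (rule 62): 11111110
Gen 2 (rule 57): 10000001
Gen 3 (rule 210): 01000010
Gen 4 (rule 62): 11100111
Gen 5 (rule 57): 10010100
Gen 6 (rule 210): 01100010
Gen 7 (rule 62): 11010111
Gen 8 (rule 57): 10101100
Gen 9 (rule 210): 00000110
Gen 10 (rule 62): 00001101
Gen 11 (rule 57): 11101010
Gen 12 (rule 210): 01100001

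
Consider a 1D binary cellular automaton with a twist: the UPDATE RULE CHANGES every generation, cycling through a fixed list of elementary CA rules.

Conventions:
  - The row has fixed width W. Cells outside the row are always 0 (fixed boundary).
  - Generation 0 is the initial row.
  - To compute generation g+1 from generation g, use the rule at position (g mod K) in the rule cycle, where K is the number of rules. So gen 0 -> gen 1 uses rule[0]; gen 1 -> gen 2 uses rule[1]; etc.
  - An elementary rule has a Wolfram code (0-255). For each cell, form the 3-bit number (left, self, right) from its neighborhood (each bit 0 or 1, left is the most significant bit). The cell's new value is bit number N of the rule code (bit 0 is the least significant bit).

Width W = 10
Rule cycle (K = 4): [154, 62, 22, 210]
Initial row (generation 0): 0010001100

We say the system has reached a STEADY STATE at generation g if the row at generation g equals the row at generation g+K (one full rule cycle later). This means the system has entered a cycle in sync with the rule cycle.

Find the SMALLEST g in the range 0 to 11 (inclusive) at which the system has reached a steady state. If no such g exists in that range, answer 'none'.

Answer: 3

Derivation:
Gen 0: 0010001100
Gen 1 (rule 154): 0101011010
Gen 2 (rule 62): 1111110111
Gen 3 (rule 22): 0000000000
Gen 4 (rule 210): 0000000000
Gen 5 (rule 154): 0000000000
Gen 6 (rule 62): 0000000000
Gen 7 (rule 22): 0000000000
Gen 8 (rule 210): 0000000000
Gen 9 (rule 154): 0000000000
Gen 10 (rule 62): 0000000000
Gen 11 (rule 22): 0000000000
Gen 12 (rule 210): 0000000000
Gen 13 (rule 154): 0000000000
Gen 14 (rule 62): 0000000000
Gen 15 (rule 22): 0000000000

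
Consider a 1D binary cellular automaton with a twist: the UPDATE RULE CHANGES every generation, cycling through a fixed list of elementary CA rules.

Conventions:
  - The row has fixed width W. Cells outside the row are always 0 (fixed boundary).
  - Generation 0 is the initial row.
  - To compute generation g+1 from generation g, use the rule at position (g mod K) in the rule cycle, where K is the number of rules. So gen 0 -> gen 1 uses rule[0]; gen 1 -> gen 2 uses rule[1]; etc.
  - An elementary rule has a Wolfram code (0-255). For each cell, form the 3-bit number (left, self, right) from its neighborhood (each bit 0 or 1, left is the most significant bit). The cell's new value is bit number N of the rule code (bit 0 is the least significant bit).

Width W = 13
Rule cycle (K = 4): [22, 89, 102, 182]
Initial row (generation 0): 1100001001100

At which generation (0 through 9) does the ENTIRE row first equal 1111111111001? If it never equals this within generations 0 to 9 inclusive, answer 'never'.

Answer: 6

Derivation:
Gen 0: 1100001001100
Gen 1 (rule 22): 0010011110010
Gen 2 (rule 89): 1001010011001
Gen 3 (rule 102): 1011110101011
Gen 4 (rule 182): 1101101111100
Gen 5 (rule 22): 0000000000010
Gen 6 (rule 89): 1111111111001
Gen 7 (rule 102): 0000000001011
Gen 8 (rule 182): 0000000011100
Gen 9 (rule 22): 0000000100010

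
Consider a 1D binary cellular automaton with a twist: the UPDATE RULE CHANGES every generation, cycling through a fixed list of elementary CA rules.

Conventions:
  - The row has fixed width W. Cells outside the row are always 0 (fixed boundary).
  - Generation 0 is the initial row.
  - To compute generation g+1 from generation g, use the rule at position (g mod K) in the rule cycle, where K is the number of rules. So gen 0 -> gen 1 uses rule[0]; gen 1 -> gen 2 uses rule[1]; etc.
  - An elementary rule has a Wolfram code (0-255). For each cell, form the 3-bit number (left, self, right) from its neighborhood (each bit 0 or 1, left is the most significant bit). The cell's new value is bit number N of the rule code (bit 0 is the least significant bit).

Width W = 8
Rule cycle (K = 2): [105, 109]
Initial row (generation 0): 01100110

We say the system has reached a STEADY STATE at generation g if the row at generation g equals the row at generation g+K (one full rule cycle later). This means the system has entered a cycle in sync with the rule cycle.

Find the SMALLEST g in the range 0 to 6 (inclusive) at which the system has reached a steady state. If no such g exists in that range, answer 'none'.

Gen 0: 01100110
Gen 1 (rule 105): 01100110
Gen 2 (rule 109): 01100110
Gen 3 (rule 105): 01100110
Gen 4 (rule 109): 01100110
Gen 5 (rule 105): 01100110
Gen 6 (rule 109): 01100110
Gen 7 (rule 105): 01100110
Gen 8 (rule 109): 01100110

Answer: 0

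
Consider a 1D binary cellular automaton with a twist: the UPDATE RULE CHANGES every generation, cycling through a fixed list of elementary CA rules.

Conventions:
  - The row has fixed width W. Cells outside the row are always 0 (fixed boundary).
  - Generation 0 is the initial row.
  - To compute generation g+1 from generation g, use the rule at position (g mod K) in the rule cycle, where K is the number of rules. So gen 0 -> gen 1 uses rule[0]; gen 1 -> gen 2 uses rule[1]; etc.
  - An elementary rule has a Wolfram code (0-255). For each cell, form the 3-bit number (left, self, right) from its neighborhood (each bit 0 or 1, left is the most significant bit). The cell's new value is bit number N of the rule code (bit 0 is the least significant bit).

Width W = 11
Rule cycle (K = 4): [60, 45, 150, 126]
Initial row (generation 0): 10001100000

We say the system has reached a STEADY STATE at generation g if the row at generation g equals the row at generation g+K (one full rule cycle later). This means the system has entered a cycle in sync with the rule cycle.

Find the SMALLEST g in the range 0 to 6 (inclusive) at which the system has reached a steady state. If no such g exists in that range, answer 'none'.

Gen 0: 10001100000
Gen 1 (rule 60): 11001010000
Gen 2 (rule 45): 10001110111
Gen 3 (rule 150): 11010100010
Gen 4 (rule 126): 11111110111
Gen 5 (rule 60): 10000001100
Gen 6 (rule 45): 10111101001
Gen 7 (rule 150): 10011001111
Gen 8 (rule 126): 11111111001
Gen 9 (rule 60): 10000000101
Gen 10 (rule 45): 10111110111

Answer: none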